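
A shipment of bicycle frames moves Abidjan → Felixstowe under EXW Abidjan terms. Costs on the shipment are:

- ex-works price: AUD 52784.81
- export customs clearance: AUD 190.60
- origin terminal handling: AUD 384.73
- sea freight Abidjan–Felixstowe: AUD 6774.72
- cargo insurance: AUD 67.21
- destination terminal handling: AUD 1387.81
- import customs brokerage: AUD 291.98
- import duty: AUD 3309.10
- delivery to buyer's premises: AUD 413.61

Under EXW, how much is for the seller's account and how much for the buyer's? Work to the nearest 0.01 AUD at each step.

Seller: AUD 52784.81; buyer: AUD 12819.76

EXW: the seller makes goods available at their premises; the buyer bears all onward costs.
Seller's account: goods 52784.81 = 52784.81
Buyer's account: export clearance 190.60 + origin terminal 384.73 + freight 6774.72 + insurance 67.21 + destination terminal 1387.81 + brokerage 291.98 + duty 3309.10 + delivery 413.61 = 12819.76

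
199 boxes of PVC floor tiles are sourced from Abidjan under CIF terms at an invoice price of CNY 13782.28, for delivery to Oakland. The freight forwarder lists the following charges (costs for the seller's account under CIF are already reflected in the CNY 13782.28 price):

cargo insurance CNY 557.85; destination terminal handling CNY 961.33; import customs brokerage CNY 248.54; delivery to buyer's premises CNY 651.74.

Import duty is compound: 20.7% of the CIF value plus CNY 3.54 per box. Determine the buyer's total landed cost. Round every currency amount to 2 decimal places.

CIF: the seller pays costs through ocean freight and marine insurance to the destination port.
Already in the invoice (seller's account under CIF): insurance — exclude.
The CIF price already equals the CIF value: 13782.28
Ad valorem component: 13782.28 × 20.7% = 2852.93
Specific component: 199 × 3.54 = 704.46
Import duty = 2852.93 + 704.46 = 3557.39
Buyer bears: destination terminal 961.33 + brokerage 248.54 + delivery 651.74 + duty 3557.39 = 5419.00
Landed cost = invoice 13782.28 + 5419.00 = 19201.28

Total landed cost: CNY 19201.28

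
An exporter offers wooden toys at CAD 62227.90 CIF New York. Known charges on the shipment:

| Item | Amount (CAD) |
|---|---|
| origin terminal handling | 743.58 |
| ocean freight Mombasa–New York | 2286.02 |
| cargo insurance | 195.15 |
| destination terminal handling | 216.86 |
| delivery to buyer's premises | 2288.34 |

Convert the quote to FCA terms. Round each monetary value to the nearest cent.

FCA price: CAD 59003.15

Not relevant to the conversion: delivery, destination terminal — on the buyer under both terms; not part of either seller's price.
From CIF to FCA, the seller no longer bears: origin terminal, freight, insurance.
FCA price = 62227.90 − 743.58 − 2286.02 − 195.15 = 59003.15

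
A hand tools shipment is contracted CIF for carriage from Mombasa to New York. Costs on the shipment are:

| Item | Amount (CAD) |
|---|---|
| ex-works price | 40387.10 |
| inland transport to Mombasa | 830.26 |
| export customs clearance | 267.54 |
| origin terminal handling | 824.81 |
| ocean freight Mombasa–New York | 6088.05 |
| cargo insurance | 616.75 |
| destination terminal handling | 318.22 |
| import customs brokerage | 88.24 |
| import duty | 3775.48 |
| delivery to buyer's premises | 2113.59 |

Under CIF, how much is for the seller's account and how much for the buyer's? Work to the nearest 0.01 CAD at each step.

Seller: CAD 49014.51; buyer: CAD 6295.53

CIF: the seller pays costs through ocean freight and marine insurance to the destination port.
Seller's account: goods 40387.10 + inland to port 830.26 + export clearance 267.54 + origin terminal 824.81 + freight 6088.05 + insurance 616.75 = 49014.51
Buyer's account: destination terminal 318.22 + brokerage 88.24 + duty 3775.48 + delivery 2113.59 = 6295.53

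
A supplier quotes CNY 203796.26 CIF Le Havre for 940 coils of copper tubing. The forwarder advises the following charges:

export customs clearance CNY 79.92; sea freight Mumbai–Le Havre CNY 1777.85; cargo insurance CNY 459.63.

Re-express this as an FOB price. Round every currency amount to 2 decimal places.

Not relevant to the conversion: export clearance — on the seller under both CIF and FOB; already in the CIF price and stays in the FOB price.
From CIF to FOB, the seller no longer bears: freight, insurance.
FOB price = 203796.26 − 1777.85 − 459.63 = 201558.78

FOB price: CNY 201558.78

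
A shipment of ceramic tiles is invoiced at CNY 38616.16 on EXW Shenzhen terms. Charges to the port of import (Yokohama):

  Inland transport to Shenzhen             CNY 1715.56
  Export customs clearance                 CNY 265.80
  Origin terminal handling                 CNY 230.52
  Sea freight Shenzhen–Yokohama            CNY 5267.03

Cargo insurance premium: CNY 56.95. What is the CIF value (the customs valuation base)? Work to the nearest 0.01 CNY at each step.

CIF = EXW price + pre-shipment costs + freight + insurance
CIF = 38616.16 + 1715.56 + 265.80 + 230.52 + 5267.03 + 56.95 = 46152.02

CIF value: CNY 46152.02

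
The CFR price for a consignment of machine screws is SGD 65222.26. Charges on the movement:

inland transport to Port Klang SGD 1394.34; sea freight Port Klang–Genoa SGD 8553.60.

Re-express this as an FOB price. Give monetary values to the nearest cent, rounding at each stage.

Not relevant to the conversion: inland to port — on the seller under both CFR and FOB; already in the CFR price and stays in the FOB price.
From CFR to FOB, the seller no longer bears: freight.
FOB price = 65222.26 − 8553.60 = 56668.66

FOB price: SGD 56668.66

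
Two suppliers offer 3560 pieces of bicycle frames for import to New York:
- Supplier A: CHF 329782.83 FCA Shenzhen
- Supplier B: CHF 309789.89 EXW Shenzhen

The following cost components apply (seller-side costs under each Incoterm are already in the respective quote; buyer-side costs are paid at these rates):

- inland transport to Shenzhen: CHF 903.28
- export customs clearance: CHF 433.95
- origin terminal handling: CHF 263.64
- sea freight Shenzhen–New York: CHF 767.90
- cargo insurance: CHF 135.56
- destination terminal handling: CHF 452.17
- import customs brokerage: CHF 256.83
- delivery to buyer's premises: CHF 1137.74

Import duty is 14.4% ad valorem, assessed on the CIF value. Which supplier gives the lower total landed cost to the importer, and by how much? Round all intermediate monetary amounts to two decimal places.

Supplier B is cheaper by CHF 21342.13

Supplier A (FCA):
CIF value = FCA price + origin terminal + freight + insurance = 329782.83 + 263.64 + 767.90 + 135.56 = 330949.93
Import duty = 330949.93 × 14.4% = 47656.79
Buyer bears (A): 263.64 + 767.90 + 135.56 + 452.17 + 256.83 + 1137.74 = 3013.84
Landed cost (A) = invoice 329782.83 + 3013.84 + duty 47656.79 = 380453.46
Supplier B (EXW):
CIF value = EXW price + inland to port + export clearance + origin terminal + freight + insurance = 309789.89 + 903.28 + 433.95 + 263.64 + 767.90 + 135.56 = 312294.22
Import duty = 312294.22 × 14.4% = 44970.37
Buyer bears (B): 903.28 + 433.95 + 263.64 + 767.90 + 135.56 + 452.17 + 256.83 + 1137.74 = 4351.07
Landed cost (B) = invoice 309789.89 + 4351.07 + duty 44970.37 = 359111.33
Difference = |380453.46 − 359111.33| = 21342.13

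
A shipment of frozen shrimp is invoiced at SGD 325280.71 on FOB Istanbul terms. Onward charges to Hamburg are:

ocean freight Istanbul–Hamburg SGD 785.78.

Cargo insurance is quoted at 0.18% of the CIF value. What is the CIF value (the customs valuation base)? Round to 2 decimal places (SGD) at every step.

Let C be the CIF value. C = FOB price + freight + 0.18% × C
C − 0.18% × C = 325280.71 + 785.78
0.9982 × C = 326066.49
C = 326066.49 / 0.9982 = 326654.47
Insurance premium = 0.18% × 326654.47 = 587.98

CIF value: SGD 326654.47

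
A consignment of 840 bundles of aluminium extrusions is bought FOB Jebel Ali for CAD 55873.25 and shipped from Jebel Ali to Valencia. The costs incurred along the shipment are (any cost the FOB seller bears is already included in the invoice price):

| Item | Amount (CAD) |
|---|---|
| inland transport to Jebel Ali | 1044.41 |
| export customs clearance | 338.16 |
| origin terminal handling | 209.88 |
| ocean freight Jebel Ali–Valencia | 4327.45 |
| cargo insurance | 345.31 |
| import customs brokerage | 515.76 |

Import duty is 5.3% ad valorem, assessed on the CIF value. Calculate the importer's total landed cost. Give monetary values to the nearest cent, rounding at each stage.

FOB: the seller bears costs until goods are on board at the origin port; the buyer bears freight, insurance and all costs thereafter.
Already in the invoice (seller's account under FOB): inland to port, export clearance, origin terminal — exclude.
CIF value = FOB price + freight + insurance = 55873.25 + 4327.45 + 345.31 = 60546.01
Import duty = 60546.01 × 5.3% = 3208.94
Buyer bears: freight 4327.45 + insurance 345.31 + brokerage 515.76 + duty 3208.94 = 8397.46
Landed cost = invoice 55873.25 + 8397.46 = 64270.71

Total landed cost: CAD 64270.71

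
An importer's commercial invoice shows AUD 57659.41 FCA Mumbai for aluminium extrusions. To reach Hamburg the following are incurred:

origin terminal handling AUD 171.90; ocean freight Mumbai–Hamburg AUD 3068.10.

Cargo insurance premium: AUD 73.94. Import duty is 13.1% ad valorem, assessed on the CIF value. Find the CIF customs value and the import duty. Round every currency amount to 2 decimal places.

CIF = FCA price + pre-shipment costs + freight + insurance
CIF = 57659.41 + 171.90 + 3068.10 + 73.94 = 60973.35
Import duty = 60973.35 × 13.1% = 7987.51

CIF value: AUD 60973.35; import duty: AUD 7987.51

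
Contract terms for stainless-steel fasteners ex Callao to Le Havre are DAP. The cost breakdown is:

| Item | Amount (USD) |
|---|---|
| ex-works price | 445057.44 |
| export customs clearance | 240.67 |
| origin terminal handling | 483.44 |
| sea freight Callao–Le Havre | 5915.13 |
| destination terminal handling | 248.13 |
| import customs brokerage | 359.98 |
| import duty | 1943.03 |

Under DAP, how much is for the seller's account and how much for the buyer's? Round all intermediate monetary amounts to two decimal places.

DAP: the seller bears all costs to the named destination except import duty and clearance.
Seller's account: goods 445057.44 + export clearance 240.67 + origin terminal 483.44 + freight 5915.13 + destination terminal 248.13 = 451944.81
Buyer's account: brokerage 359.98 + duty 1943.03 = 2303.01

Seller: USD 451944.81; buyer: USD 2303.01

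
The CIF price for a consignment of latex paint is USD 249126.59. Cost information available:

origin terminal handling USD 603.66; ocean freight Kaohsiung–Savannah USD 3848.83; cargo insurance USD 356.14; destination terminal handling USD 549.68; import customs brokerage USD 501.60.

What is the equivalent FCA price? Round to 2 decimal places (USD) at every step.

Not relevant to the conversion: destination terminal, brokerage — on the buyer under both terms; not part of either seller's price.
From CIF to FCA, the seller no longer bears: origin terminal, freight, insurance.
FCA price = 249126.59 − 603.66 − 3848.83 − 356.14 = 244317.96

FCA price: USD 244317.96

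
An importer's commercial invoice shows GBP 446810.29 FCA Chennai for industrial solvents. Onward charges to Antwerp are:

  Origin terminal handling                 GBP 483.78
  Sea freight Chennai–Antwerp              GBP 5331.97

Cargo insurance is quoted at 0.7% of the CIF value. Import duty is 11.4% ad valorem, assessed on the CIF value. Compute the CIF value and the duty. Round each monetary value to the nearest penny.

CIF value: GBP 455816.76; import duty: GBP 51963.11

Let C be the CIF value. C = FCA price + pre-shipment costs + freight + 0.7% × C
C − 0.7% × C = 446810.29 + 483.78 + 5331.97
0.993 × C = 452626.04
C = 452626.04 / 0.993 = 455816.76
Insurance premium = 0.7% × 455816.76 = 3190.72
Import duty = 455816.76 × 11.4% = 51963.11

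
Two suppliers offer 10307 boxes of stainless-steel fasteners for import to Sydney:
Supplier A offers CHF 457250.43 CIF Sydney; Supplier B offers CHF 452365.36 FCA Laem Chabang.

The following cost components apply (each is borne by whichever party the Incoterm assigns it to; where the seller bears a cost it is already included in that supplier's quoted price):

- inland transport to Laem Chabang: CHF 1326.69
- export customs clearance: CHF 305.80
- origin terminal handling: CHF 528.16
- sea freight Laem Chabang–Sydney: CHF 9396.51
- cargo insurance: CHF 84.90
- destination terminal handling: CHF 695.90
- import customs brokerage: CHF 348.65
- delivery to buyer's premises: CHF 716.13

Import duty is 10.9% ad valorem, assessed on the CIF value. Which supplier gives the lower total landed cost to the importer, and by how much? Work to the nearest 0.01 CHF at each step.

Supplier A is cheaper by CHF 5683.07

Supplier A (CIF):
The CIF price already equals the CIF value: 457250.43
Import duty = 457250.43 × 10.9% = 49840.30
Buyer bears (A): 695.90 + 348.65 + 716.13 = 1760.68
Landed cost (A) = invoice 457250.43 + 1760.68 + duty 49840.30 = 508851.41
Supplier B (FCA):
CIF value = FCA price + origin terminal + freight + insurance = 452365.36 + 528.16 + 9396.51 + 84.90 = 462374.93
Import duty = 462374.93 × 10.9% = 50398.87
Buyer bears (B): 528.16 + 9396.51 + 84.90 + 695.90 + 348.65 + 716.13 = 11770.25
Landed cost (B) = invoice 452365.36 + 11770.25 + duty 50398.87 = 514534.48
Difference = |508851.41 − 514534.48| = 5683.07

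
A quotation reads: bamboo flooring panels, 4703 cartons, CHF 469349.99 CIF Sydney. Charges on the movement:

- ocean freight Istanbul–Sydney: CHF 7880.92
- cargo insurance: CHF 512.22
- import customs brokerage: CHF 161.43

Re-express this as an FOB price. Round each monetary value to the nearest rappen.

FOB price: CHF 460956.85

Not relevant to the conversion: brokerage — on the buyer under both terms; not part of either seller's price.
From CIF to FOB, the seller no longer bears: freight, insurance.
FOB price = 469349.99 − 7880.92 − 512.22 = 460956.85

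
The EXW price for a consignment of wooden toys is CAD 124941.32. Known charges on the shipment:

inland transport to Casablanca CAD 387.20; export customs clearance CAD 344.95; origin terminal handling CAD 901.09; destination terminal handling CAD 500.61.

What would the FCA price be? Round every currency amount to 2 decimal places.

Not relevant to the conversion: origin terminal, destination terminal — on the buyer under both terms; not part of either seller's price.
From EXW to FCA, the seller additionally bears: inland to port, export clearance.
FCA price = 124941.32 + 387.20 + 344.95 = 125673.47

FCA price: CAD 125673.47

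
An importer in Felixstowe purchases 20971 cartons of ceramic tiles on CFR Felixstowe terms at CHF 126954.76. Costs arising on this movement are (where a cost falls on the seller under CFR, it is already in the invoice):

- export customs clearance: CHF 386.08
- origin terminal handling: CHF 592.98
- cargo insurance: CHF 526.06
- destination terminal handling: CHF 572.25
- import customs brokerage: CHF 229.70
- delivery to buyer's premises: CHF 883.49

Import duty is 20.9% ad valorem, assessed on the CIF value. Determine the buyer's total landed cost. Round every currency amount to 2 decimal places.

CFR: the seller pays costs through ocean freight to the destination port, but not insurance.
Already in the invoice (seller's account under CFR): export clearance, origin terminal — exclude.
CIF value = CFR price + insurance = 126954.76 + 526.06 = 127480.82
Import duty = 127480.82 × 20.9% = 26643.49
Buyer bears: insurance 526.06 + destination terminal 572.25 + brokerage 229.70 + delivery 883.49 + duty 26643.49 = 28854.99
Landed cost = invoice 126954.76 + 28854.99 = 155809.75

Total landed cost: CHF 155809.75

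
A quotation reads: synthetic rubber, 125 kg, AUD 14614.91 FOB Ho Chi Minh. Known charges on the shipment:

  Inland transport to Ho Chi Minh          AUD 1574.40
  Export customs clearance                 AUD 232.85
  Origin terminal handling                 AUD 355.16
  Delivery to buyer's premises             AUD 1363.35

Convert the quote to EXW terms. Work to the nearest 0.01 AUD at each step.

EXW price: AUD 12452.50

Not relevant to the conversion: delivery — on the buyer under both terms; not part of either seller's price.
From FOB to EXW, the seller no longer bears: inland to port, export clearance, origin terminal.
EXW price = 14614.91 − 1574.40 − 232.85 − 355.16 = 12452.50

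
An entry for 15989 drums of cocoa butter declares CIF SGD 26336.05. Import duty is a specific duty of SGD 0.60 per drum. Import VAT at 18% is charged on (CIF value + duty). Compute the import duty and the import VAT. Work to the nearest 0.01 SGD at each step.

Import duty = 15989 × 0.60 = 9593.40
VAT base = CIF + duty = 26336.05 + 9593.40 = 35929.45
Import VAT = 35929.45 × 18% = 6467.30

Import duty: SGD 9593.40; import VAT: SGD 6467.30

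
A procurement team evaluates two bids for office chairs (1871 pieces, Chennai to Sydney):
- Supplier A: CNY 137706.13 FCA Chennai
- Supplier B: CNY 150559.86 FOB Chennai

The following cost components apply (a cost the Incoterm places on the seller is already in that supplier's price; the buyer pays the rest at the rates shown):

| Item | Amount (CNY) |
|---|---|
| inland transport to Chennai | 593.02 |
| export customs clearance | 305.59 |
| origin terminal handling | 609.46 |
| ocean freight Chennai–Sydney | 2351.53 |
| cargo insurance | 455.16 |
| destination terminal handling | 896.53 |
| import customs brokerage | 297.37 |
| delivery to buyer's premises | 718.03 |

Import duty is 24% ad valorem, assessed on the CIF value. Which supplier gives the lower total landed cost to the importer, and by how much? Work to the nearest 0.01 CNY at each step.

Supplier A is cheaper by CNY 15182.89

Supplier A (FCA):
CIF value = FCA price + origin terminal + freight + insurance = 137706.13 + 609.46 + 2351.53 + 455.16 = 141122.28
Import duty = 141122.28 × 24% = 33869.35
Buyer bears (A): 609.46 + 2351.53 + 455.16 + 896.53 + 297.37 + 718.03 = 5328.08
Landed cost (A) = invoice 137706.13 + 5328.08 + duty 33869.35 = 176903.56
Supplier B (FOB):
CIF value = FOB price + freight + insurance = 150559.86 + 2351.53 + 455.16 = 153366.55
Import duty = 153366.55 × 24% = 36807.97
Buyer bears (B): 2351.53 + 455.16 + 896.53 + 297.37 + 718.03 = 4718.62
Landed cost (B) = invoice 150559.86 + 4718.62 + duty 36807.97 = 192086.45
Difference = |176903.56 − 192086.45| = 15182.89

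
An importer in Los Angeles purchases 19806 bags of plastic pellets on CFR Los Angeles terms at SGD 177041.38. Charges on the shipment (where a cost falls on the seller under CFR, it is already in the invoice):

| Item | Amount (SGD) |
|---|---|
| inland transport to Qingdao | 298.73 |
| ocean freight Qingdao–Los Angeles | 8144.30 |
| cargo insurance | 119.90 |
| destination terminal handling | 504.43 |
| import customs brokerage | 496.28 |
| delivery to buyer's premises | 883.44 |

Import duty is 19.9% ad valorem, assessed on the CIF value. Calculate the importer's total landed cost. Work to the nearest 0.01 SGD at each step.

CFR: the seller pays costs through ocean freight to the destination port, but not insurance.
Already in the invoice (seller's account under CFR): inland to port, freight — exclude.
CIF value = CFR price + insurance = 177041.38 + 119.90 = 177161.28
Import duty = 177161.28 × 19.9% = 35255.09
Buyer bears: insurance 119.90 + destination terminal 504.43 + brokerage 496.28 + delivery 883.44 + duty 35255.09 = 37259.14
Landed cost = invoice 177041.38 + 37259.14 = 214300.52

Total landed cost: SGD 214300.52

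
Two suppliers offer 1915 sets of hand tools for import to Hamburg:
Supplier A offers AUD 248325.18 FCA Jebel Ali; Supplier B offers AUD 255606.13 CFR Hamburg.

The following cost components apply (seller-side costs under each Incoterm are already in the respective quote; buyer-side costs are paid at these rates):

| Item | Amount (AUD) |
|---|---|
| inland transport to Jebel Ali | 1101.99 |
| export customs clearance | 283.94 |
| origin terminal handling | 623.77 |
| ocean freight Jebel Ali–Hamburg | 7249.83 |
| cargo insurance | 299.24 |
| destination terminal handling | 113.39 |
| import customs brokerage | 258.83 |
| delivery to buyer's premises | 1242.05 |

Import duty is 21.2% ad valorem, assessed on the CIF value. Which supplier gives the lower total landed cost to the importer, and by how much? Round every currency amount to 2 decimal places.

Supplier A (FCA):
CIF value = FCA price + origin terminal + freight + insurance = 248325.18 + 623.77 + 7249.83 + 299.24 = 256498.02
Import duty = 256498.02 × 21.2% = 54377.58
Buyer bears (A): 623.77 + 7249.83 + 299.24 + 113.39 + 258.83 + 1242.05 = 9787.11
Landed cost (A) = invoice 248325.18 + 9787.11 + duty 54377.58 = 312489.87
Supplier B (CFR):
CIF value = CFR price + insurance = 255606.13 + 299.24 = 255905.37
Import duty = 255905.37 × 21.2% = 54251.94
Buyer bears (B): 299.24 + 113.39 + 258.83 + 1242.05 = 1913.51
Landed cost (B) = invoice 255606.13 + 1913.51 + duty 54251.94 = 311771.58
Difference = |312489.87 − 311771.58| = 718.29

Supplier B is cheaper by AUD 718.29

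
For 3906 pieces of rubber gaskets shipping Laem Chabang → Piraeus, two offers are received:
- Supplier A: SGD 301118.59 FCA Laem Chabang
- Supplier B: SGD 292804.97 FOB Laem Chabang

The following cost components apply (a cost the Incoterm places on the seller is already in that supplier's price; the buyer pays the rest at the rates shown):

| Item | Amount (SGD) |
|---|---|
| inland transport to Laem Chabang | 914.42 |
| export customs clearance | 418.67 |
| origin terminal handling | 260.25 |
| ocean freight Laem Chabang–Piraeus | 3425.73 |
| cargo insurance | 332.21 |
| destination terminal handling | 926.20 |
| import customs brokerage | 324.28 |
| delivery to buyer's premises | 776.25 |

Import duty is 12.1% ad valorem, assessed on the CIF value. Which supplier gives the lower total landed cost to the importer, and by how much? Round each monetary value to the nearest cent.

Supplier B is cheaper by SGD 9611.31

Supplier A (FCA):
CIF value = FCA price + origin terminal + freight + insurance = 301118.59 + 260.25 + 3425.73 + 332.21 = 305136.78
Import duty = 305136.78 × 12.1% = 36921.55
Buyer bears (A): 260.25 + 3425.73 + 332.21 + 926.20 + 324.28 + 776.25 = 6044.92
Landed cost (A) = invoice 301118.59 + 6044.92 + duty 36921.55 = 344085.06
Supplier B (FOB):
CIF value = FOB price + freight + insurance = 292804.97 + 3425.73 + 332.21 = 296562.91
Import duty = 296562.91 × 12.1% = 35884.11
Buyer bears (B): 3425.73 + 332.21 + 926.20 + 324.28 + 776.25 = 5784.67
Landed cost (B) = invoice 292804.97 + 5784.67 + duty 35884.11 = 334473.75
Difference = |344085.06 − 334473.75| = 9611.31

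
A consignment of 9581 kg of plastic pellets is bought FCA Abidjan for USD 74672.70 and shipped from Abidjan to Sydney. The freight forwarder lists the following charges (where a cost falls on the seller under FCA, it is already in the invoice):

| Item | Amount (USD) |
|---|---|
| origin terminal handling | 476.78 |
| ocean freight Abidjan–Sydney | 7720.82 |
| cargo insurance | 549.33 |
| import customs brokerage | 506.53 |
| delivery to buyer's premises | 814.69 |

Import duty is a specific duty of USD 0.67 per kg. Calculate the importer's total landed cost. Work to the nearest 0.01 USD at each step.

FCA: the seller delivers export-cleared goods to the carrier; the buyer bears costs from that point.
CIF value = FCA price + origin terminal + freight + insurance = 74672.70 + 476.78 + 7720.82 + 549.33 = 83419.63
Import duty = 9581 × 0.67 = 6419.27
Buyer bears: origin terminal 476.78 + freight 7720.82 + insurance 549.33 + brokerage 506.53 + delivery 814.69 + duty 6419.27 = 16487.42
Landed cost = invoice 74672.70 + 16487.42 = 91160.12

Total landed cost: USD 91160.12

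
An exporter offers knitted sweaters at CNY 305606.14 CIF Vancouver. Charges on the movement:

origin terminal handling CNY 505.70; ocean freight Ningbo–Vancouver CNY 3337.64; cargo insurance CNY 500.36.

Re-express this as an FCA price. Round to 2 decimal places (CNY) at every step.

FCA price: CNY 301262.44

From CIF to FCA, the seller no longer bears: origin terminal, freight, insurance.
FCA price = 305606.14 − 505.70 − 3337.64 − 500.36 = 301262.44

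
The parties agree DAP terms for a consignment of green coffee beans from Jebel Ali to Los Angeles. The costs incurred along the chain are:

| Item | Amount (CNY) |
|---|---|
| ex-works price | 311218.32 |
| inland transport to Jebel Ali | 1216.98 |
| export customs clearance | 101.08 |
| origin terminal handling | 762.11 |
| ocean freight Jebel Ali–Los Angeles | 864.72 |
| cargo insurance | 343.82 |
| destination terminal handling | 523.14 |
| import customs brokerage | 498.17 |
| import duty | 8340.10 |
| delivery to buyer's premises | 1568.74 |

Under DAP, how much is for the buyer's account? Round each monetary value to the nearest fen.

DAP: the seller bears all costs to the named destination except import duty and clearance.
Seller's account: goods 311218.32 + inland to port 1216.98 + export clearance 101.08 + origin terminal 762.11 + freight 864.72 + insurance 343.82 + destination terminal 523.14 + delivery 1568.74 = 316598.91
Buyer's account: brokerage 498.17 + duty 8340.10 = 8838.27

Buyer's account: CNY 8838.27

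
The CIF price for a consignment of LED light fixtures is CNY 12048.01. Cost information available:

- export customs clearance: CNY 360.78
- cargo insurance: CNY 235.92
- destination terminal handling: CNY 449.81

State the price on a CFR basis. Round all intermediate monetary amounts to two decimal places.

CFR price: CNY 11812.09

Not relevant to the conversion: export clearance — on the seller under both CIF and CFR; already in the CIF price and stays in the CFR price. destination terminal — on the buyer under both terms; not part of either seller's price.
From CIF to CFR, the seller no longer bears: insurance.
CFR price = 12048.01 − 235.92 = 11812.09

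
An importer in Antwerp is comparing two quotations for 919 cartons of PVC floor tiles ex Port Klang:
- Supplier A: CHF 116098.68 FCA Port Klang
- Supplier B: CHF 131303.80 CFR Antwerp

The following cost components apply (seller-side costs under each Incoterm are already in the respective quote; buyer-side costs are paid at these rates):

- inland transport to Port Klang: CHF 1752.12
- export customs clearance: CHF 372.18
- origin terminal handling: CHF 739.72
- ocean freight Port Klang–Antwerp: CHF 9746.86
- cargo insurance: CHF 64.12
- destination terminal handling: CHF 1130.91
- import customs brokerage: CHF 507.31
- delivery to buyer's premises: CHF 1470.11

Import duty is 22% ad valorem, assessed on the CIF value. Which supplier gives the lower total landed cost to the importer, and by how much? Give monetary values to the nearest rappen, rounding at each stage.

Supplier A is cheaper by CHF 5756.62

Supplier A (FCA):
CIF value = FCA price + origin terminal + freight + insurance = 116098.68 + 739.72 + 9746.86 + 64.12 = 126649.38
Import duty = 126649.38 × 22% = 27862.86
Buyer bears (A): 739.72 + 9746.86 + 64.12 + 1130.91 + 507.31 + 1470.11 = 13659.03
Landed cost (A) = invoice 116098.68 + 13659.03 + duty 27862.86 = 157620.57
Supplier B (CFR):
CIF value = CFR price + insurance = 131303.80 + 64.12 = 131367.92
Import duty = 131367.92 × 22% = 28900.94
Buyer bears (B): 64.12 + 1130.91 + 507.31 + 1470.11 = 3172.45
Landed cost (B) = invoice 131303.80 + 3172.45 + duty 28900.94 = 163377.19
Difference = |157620.57 − 163377.19| = 5756.62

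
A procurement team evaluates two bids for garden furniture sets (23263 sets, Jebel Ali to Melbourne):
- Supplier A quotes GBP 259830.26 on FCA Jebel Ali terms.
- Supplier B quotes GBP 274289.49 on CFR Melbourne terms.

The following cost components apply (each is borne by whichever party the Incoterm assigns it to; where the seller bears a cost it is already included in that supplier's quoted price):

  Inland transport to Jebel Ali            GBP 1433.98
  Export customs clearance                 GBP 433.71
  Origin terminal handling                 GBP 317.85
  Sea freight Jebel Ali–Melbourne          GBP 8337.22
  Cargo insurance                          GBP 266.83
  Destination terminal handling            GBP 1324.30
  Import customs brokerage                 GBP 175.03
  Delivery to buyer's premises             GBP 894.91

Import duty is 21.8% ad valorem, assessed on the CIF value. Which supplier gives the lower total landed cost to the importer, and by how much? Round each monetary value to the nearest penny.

Supplier A (FCA):
CIF value = FCA price + origin terminal + freight + insurance = 259830.26 + 317.85 + 8337.22 + 266.83 = 268752.16
Import duty = 268752.16 × 21.8% = 58587.97
Buyer bears (A): 317.85 + 8337.22 + 266.83 + 1324.30 + 175.03 + 894.91 = 11316.14
Landed cost (A) = invoice 259830.26 + 11316.14 + duty 58587.97 = 329734.37
Supplier B (CFR):
CIF value = CFR price + insurance = 274289.49 + 266.83 = 274556.32
Import duty = 274556.32 × 21.8% = 59853.28
Buyer bears (B): 266.83 + 1324.30 + 175.03 + 894.91 = 2661.07
Landed cost (B) = invoice 274289.49 + 2661.07 + duty 59853.28 = 336803.84
Difference = |329734.37 − 336803.84| = 7069.47

Supplier A is cheaper by GBP 7069.47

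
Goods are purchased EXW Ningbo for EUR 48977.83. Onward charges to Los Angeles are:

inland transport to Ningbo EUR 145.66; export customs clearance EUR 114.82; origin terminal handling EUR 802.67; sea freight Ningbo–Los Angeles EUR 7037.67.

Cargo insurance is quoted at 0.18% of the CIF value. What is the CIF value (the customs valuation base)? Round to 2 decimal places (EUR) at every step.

Let C be the CIF value. C = EXW price + pre-shipment costs + freight + 0.18% × C
C − 0.18% × C = 48977.83 + 145.66 + 114.82 + 802.67 + 7037.67
0.9982 × C = 57078.65
C = 57078.65 / 0.9982 = 57181.58
Insurance premium = 0.18% × 57181.58 = 102.93

CIF value: EUR 57181.58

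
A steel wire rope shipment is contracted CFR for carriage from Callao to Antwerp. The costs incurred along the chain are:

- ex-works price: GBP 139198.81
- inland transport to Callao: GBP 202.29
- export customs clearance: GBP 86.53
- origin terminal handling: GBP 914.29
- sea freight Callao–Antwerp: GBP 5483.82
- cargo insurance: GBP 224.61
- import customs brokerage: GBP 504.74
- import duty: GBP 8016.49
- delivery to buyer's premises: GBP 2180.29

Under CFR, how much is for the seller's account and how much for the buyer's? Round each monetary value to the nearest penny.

Seller: GBP 145885.74; buyer: GBP 10926.13

CFR: the seller pays costs through ocean freight to the destination port, but not insurance.
Seller's account: goods 139198.81 + inland to port 202.29 + export clearance 86.53 + origin terminal 914.29 + freight 5483.82 = 145885.74
Buyer's account: insurance 224.61 + brokerage 504.74 + duty 8016.49 + delivery 2180.29 = 10926.13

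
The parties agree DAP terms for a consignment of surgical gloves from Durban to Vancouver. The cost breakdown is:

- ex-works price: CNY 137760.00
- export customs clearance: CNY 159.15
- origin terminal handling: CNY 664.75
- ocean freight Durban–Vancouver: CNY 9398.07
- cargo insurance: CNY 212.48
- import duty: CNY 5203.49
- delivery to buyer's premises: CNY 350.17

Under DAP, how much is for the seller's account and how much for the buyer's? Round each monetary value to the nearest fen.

Seller: CNY 148544.62; buyer: CNY 5203.49

DAP: the seller bears all costs to the named destination except import duty and clearance.
Seller's account: goods 137760.00 + export clearance 159.15 + origin terminal 664.75 + freight 9398.07 + insurance 212.48 + delivery 350.17 = 148544.62
Buyer's account: duty 5203.49 = 5203.49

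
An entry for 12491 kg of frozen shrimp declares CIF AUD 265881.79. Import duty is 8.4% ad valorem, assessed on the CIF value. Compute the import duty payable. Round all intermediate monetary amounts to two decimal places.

Import duty: AUD 22334.07

Import duty = 265881.79 × 8.4% = 22334.07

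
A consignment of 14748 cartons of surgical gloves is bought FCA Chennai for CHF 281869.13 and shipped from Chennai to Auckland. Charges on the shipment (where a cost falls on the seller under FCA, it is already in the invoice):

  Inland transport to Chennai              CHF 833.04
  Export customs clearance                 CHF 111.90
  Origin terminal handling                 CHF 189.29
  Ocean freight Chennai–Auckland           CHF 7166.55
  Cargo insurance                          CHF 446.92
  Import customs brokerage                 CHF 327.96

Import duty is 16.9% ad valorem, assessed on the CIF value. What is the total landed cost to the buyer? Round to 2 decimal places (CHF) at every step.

FCA: the seller delivers export-cleared goods to the carrier; the buyer bears costs from that point.
Already in the invoice (seller's account under FCA): inland to port, export clearance — exclude.
CIF value = FCA price + origin terminal + freight + insurance = 281869.13 + 189.29 + 7166.55 + 446.92 = 289671.89
Import duty = 289671.89 × 16.9% = 48954.55
Buyer bears: origin terminal 189.29 + freight 7166.55 + insurance 446.92 + brokerage 327.96 + duty 48954.55 = 57085.27
Landed cost = invoice 281869.13 + 57085.27 = 338954.40

Total landed cost: CHF 338954.40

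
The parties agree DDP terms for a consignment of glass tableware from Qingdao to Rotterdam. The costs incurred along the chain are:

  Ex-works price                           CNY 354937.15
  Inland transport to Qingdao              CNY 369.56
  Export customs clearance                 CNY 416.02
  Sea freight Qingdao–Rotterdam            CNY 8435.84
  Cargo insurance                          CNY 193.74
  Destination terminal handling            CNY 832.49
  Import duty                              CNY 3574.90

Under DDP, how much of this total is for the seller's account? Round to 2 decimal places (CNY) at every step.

Seller's account: CNY 368759.70

DDP: the seller bears all costs including import duty.
Seller's account: goods 354937.15 + inland to port 369.56 + export clearance 416.02 + freight 8435.84 + insurance 193.74 + destination terminal 832.49 + duty 3574.90 = 368759.70
Buyer's account: 0.00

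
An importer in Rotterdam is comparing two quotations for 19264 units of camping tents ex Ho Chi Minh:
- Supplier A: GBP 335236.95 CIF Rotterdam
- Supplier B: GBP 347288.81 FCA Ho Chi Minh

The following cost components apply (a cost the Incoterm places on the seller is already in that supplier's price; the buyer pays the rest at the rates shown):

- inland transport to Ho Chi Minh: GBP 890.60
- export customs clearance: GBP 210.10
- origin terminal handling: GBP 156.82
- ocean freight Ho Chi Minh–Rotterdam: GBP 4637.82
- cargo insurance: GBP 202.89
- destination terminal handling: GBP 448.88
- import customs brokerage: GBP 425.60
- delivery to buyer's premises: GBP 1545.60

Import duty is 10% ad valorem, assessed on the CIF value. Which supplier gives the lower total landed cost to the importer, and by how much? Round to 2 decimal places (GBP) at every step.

Supplier A (CIF):
The CIF price already equals the CIF value: 335236.95
Import duty = 335236.95 × 10% = 33523.70
Buyer bears (A): 448.88 + 425.60 + 1545.60 = 2420.08
Landed cost (A) = invoice 335236.95 + 2420.08 + duty 33523.70 = 371180.73
Supplier B (FCA):
CIF value = FCA price + origin terminal + freight + insurance = 347288.81 + 156.82 + 4637.82 + 202.89 = 352286.34
Import duty = 352286.34 × 10% = 35228.63
Buyer bears (B): 156.82 + 4637.82 + 202.89 + 448.88 + 425.60 + 1545.60 = 7417.61
Landed cost (B) = invoice 347288.81 + 7417.61 + duty 35228.63 = 389935.05
Difference = |371180.73 − 389935.05| = 18754.32

Supplier A is cheaper by GBP 18754.32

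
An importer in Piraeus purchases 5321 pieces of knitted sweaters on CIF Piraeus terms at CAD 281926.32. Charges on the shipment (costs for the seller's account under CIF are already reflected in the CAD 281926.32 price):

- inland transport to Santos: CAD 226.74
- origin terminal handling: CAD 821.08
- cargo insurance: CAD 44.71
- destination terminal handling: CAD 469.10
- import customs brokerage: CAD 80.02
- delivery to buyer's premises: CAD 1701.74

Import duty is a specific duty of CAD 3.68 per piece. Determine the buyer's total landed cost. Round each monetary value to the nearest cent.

Total landed cost: CAD 303758.46

CIF: the seller pays costs through ocean freight and marine insurance to the destination port.
Already in the invoice (seller's account under CIF): inland to port, origin terminal, insurance — exclude.
The CIF price already equals the CIF value: 281926.32
Import duty = 5321 × 3.68 = 19581.28
Buyer bears: destination terminal 469.10 + brokerage 80.02 + delivery 1701.74 + duty 19581.28 = 21832.14
Landed cost = invoice 281926.32 + 21832.14 = 303758.46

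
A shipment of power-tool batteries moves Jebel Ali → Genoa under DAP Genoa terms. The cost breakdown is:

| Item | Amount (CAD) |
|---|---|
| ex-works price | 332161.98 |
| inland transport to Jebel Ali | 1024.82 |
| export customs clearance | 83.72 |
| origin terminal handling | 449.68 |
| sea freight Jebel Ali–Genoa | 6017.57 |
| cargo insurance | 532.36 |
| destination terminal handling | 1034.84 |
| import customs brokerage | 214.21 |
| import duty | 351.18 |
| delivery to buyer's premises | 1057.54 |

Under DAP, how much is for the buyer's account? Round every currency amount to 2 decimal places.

DAP: the seller bears all costs to the named destination except import duty and clearance.
Seller's account: goods 332161.98 + inland to port 1024.82 + export clearance 83.72 + origin terminal 449.68 + freight 6017.57 + insurance 532.36 + destination terminal 1034.84 + delivery 1057.54 = 342362.51
Buyer's account: brokerage 214.21 + duty 351.18 = 565.39

Buyer's account: CAD 565.39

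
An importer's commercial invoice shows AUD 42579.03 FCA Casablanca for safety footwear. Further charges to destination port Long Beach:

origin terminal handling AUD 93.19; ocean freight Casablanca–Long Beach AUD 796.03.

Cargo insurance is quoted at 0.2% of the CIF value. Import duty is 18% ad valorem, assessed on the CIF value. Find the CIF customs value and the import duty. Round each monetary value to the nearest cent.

Let C be the CIF value. C = FCA price + pre-shipment costs + freight + 0.2% × C
C − 0.2% × C = 42579.03 + 93.19 + 796.03
0.998 × C = 43468.25
C = 43468.25 / 0.998 = 43555.36
Insurance premium = 0.2% × 43555.36 = 87.11
Import duty = 43555.36 × 18% = 7839.96

CIF value: AUD 43555.36; import duty: AUD 7839.96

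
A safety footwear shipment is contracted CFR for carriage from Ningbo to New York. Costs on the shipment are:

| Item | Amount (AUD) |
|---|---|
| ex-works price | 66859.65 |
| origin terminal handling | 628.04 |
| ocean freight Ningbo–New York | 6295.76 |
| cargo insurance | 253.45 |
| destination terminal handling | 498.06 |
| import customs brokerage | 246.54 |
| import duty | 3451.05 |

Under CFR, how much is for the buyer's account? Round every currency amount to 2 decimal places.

CFR: the seller pays costs through ocean freight to the destination port, but not insurance.
Seller's account: goods 66859.65 + origin terminal 628.04 + freight 6295.76 = 73783.45
Buyer's account: insurance 253.45 + destination terminal 498.06 + brokerage 246.54 + duty 3451.05 = 4449.10

Buyer's account: AUD 4449.10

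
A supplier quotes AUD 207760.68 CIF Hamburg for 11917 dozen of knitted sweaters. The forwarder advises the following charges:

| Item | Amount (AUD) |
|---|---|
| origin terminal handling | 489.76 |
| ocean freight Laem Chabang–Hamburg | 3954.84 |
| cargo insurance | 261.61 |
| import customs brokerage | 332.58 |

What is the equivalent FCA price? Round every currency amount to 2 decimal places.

FCA price: AUD 203054.47

Not relevant to the conversion: brokerage — on the buyer under both terms; not part of either seller's price.
From CIF to FCA, the seller no longer bears: origin terminal, freight, insurance.
FCA price = 207760.68 − 489.76 − 3954.84 − 261.61 = 203054.47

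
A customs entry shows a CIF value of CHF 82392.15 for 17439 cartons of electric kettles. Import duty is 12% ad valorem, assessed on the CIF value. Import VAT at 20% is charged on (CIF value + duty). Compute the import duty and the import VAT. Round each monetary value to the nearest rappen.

Import duty = 82392.15 × 12% = 9887.06
VAT base = CIF + duty = 82392.15 + 9887.06 = 92279.21
Import VAT = 92279.21 × 20% = 18455.84

Import duty: CHF 9887.06; import VAT: CHF 18455.84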